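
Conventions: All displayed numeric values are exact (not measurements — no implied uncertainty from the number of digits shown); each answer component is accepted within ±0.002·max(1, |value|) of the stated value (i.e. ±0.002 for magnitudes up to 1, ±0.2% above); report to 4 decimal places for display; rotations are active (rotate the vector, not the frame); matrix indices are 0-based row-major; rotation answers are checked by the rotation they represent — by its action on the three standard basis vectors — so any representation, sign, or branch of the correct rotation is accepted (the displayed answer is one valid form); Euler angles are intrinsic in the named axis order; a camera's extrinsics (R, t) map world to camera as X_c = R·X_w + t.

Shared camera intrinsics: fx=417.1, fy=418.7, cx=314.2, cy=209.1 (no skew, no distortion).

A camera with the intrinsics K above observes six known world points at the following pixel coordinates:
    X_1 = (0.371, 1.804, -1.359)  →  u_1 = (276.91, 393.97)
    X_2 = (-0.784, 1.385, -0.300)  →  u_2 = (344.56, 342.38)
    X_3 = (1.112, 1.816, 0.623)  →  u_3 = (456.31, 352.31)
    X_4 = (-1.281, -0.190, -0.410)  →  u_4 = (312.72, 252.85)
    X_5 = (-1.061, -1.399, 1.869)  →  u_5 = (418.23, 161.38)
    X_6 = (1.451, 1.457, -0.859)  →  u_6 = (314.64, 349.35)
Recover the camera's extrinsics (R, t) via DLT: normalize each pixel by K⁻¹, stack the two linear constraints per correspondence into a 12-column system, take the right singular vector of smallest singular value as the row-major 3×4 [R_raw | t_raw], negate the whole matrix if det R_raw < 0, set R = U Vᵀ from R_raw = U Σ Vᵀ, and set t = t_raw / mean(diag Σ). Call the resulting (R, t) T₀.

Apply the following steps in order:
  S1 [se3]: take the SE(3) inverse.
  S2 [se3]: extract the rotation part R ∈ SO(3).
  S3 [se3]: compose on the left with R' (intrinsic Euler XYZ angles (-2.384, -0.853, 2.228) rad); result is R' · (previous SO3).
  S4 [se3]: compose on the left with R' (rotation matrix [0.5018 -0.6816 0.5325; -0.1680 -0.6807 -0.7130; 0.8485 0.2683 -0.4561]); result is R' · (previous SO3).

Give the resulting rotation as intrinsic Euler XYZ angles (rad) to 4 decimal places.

source (pnp_recover): camera pose = R=[0.0342 0.2271 0.9733; -0.3582 0.9119 -0.2002; -0.9330 -0.3418 0.1126], t=(0.4599, 0.3897, 6.0384)
after S1 (invert_se3): R=[0.0342 -0.3582 -0.9330; 0.2271 0.9119 -0.3418; 0.9733 -0.2002 0.1126], t=(5.7578, 1.6039, -1.0493)
after S2 (rot_of_se3): [0.0342 -0.3582 -0.9330; 0.2271 0.9119 -0.3418; 0.9733 -0.2002 0.1126]
after S3 (compose_so3): [-0.8651 -0.1801 0.4681; 0.4171 0.2598 0.8709; -0.2785 0.9487 -0.1497]
after S4 (compose_so3): [-0.8667 0.2377 -0.4385; 0.0600 -0.8231 -0.5648; -0.4952 -0.5158 0.6991]

rotation (euler_xyz) = (0.6795, -0.4539, -2.8739)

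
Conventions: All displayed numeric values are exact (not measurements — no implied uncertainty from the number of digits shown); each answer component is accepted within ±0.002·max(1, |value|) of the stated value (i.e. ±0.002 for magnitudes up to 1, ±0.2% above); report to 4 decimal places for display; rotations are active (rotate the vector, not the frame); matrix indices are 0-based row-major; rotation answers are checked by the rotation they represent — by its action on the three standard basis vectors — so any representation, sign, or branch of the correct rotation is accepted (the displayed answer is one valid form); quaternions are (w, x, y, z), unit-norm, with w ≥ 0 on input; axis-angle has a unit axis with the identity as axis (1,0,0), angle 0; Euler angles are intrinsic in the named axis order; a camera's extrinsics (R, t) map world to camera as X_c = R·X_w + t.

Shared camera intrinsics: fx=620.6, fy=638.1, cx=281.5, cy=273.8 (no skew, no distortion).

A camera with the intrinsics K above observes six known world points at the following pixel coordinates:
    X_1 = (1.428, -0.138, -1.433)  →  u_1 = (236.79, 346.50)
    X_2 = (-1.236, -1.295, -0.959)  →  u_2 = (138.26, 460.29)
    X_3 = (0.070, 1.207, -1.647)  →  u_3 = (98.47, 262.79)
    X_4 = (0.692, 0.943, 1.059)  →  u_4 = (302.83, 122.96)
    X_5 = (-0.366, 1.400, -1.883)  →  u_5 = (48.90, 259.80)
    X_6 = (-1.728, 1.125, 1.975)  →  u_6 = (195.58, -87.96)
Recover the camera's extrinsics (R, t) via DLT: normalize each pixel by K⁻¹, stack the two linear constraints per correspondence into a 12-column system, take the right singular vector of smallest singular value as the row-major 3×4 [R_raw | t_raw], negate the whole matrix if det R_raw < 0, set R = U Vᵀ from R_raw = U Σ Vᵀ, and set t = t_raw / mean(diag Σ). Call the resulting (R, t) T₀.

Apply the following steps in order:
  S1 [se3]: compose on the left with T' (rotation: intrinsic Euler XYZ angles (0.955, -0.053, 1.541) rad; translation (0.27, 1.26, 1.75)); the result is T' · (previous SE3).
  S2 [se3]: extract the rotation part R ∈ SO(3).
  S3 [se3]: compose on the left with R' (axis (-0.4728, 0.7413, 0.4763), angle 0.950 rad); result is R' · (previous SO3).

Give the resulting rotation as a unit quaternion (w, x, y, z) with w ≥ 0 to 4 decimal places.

source (pnp_recover): camera pose = R=[0.5446 -0.4874 0.6825; 0.0377 -0.7987 -0.6005; 0.8379 0.3527 -0.4166], t=(-0.4200, -0.1501, 5.9302)
after S1 (compose_se3): R=[-0.0658 0.7641 0.6418; -0.3670 -0.6166 0.6965; 0.9279 -0.1897 0.3210], t=(0.0932, -3.8251, 4.8284)
after S2 (rot_of_se3): [-0.0658 0.7641 0.6418; -0.3670 -0.6166 0.6965; 0.9279 -0.1897 0.3210]
after S3 (compose_so3): [0.6237 0.7487 0.2247; 0.1802 -0.4174 0.8907; 0.7606 -0.5150 -0.3953]

rotation (quat) = (0.4503, -0.7804, -0.2976, -0.3156)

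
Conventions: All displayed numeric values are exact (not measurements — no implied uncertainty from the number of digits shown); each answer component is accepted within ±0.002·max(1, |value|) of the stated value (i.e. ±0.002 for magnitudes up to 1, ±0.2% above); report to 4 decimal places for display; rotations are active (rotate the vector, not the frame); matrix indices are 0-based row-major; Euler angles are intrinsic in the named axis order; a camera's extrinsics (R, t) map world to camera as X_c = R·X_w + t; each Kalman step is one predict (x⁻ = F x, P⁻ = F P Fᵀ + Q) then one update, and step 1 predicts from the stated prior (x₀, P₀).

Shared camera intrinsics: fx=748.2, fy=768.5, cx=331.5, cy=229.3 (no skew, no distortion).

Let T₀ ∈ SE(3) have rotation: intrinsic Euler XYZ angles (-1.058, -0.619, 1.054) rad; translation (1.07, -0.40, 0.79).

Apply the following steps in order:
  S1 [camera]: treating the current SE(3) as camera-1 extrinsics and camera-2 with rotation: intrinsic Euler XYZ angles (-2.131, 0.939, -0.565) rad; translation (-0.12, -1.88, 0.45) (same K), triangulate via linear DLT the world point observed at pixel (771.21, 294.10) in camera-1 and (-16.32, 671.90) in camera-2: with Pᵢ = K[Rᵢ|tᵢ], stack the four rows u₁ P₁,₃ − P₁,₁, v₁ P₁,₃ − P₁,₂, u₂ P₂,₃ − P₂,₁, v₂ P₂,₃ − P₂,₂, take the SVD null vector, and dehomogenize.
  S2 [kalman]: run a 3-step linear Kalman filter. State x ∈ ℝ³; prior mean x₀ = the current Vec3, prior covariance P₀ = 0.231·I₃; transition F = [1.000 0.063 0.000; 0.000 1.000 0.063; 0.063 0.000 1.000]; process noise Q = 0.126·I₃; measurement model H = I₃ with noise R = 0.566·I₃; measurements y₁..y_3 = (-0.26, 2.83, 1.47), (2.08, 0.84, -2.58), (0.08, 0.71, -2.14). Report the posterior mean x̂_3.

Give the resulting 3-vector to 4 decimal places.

result = (0.2968, 0.4184, -0.9314)

after S1 (triangulate): (-0.5982, -1.9645, 0.9280)
after S2 (kf_track): (0.2968, 0.4184, -0.9314)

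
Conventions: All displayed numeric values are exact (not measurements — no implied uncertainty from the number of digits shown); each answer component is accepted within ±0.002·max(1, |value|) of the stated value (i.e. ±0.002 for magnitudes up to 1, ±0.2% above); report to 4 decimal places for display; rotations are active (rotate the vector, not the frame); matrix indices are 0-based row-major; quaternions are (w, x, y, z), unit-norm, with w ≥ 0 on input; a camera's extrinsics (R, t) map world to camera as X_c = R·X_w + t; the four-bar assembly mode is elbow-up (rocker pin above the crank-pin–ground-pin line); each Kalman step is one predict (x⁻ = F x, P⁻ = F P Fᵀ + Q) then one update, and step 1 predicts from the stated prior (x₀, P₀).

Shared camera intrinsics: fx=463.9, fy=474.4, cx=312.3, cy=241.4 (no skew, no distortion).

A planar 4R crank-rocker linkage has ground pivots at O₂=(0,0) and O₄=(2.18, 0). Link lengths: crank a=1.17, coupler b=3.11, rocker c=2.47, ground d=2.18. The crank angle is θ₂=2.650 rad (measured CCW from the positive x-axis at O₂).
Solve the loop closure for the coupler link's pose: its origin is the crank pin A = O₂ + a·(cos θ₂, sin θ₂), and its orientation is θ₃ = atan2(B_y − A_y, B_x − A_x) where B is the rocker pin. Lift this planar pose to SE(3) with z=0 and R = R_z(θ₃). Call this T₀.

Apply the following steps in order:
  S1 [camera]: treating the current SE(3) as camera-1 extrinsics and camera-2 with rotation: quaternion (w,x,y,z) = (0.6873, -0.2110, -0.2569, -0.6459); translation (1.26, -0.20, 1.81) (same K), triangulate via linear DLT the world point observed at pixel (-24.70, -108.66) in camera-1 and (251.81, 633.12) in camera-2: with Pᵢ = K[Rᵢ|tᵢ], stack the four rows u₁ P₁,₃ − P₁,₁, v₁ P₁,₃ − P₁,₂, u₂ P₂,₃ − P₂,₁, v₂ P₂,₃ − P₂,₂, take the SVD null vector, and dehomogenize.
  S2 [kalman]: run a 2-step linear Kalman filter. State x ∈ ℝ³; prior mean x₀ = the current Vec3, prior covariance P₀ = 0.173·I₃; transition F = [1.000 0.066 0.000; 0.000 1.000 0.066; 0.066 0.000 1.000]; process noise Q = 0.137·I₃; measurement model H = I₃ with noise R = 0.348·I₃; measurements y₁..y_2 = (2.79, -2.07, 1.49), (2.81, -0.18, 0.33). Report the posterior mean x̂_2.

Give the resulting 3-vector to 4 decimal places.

source (fourbar_fk): coupler pose = R=[0.8110 -0.5851 0.0000; 0.5851 0.8110 0.0000; 0.0000 0.0000 1.0000], t=(-1.0315, 0.5523, 0.0000)
after S1 (triangulate): (-1.3828, -1.3734, 1.8574)
after S2 (kf_track): (1.5294, -0.8707, 1.1072)

result = (1.5294, -0.8707, 1.1072)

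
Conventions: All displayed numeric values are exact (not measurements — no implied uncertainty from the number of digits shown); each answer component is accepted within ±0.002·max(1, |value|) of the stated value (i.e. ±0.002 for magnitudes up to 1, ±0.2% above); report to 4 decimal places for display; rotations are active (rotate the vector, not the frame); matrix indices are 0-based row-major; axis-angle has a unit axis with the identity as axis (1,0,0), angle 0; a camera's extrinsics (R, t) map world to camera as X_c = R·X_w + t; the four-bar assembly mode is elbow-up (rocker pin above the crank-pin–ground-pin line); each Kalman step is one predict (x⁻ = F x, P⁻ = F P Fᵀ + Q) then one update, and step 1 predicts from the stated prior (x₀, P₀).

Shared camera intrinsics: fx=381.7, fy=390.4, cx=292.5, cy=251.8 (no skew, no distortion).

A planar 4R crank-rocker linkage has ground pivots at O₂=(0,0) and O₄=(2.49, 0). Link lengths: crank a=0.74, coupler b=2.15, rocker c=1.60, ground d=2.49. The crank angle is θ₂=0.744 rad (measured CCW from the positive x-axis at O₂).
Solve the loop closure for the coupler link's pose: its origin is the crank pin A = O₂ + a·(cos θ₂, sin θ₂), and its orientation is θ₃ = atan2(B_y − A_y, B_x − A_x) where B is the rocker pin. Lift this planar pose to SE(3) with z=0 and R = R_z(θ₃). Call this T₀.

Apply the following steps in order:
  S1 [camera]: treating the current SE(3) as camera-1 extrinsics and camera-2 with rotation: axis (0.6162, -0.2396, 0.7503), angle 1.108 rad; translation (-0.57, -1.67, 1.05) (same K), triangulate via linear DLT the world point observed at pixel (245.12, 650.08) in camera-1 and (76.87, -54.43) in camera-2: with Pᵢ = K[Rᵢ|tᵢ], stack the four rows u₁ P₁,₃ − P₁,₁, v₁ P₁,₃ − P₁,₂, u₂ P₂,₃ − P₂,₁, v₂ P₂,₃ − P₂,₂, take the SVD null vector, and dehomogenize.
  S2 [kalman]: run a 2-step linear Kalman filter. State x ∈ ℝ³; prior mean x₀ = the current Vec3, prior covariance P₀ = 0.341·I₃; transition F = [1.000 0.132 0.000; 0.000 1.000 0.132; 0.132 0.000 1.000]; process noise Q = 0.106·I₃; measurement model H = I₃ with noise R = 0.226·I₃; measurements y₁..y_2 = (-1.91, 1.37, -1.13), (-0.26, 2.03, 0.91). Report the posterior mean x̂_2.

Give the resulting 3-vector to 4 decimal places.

result = (-0.6194, 1.7215, 0.3020)

source (fourbar_fk): coupler pose = R=[0.8603 -0.5098 0.0000; 0.5098 0.8603 0.0000; 0.0000 0.0000 1.0000], t=(0.5445, 0.5012, 0.0000)
after S1 (triangulate): (-0.1102, 1.2437, 1.4850)
after S2 (kf_track): (-0.6194, 1.7215, 0.3020)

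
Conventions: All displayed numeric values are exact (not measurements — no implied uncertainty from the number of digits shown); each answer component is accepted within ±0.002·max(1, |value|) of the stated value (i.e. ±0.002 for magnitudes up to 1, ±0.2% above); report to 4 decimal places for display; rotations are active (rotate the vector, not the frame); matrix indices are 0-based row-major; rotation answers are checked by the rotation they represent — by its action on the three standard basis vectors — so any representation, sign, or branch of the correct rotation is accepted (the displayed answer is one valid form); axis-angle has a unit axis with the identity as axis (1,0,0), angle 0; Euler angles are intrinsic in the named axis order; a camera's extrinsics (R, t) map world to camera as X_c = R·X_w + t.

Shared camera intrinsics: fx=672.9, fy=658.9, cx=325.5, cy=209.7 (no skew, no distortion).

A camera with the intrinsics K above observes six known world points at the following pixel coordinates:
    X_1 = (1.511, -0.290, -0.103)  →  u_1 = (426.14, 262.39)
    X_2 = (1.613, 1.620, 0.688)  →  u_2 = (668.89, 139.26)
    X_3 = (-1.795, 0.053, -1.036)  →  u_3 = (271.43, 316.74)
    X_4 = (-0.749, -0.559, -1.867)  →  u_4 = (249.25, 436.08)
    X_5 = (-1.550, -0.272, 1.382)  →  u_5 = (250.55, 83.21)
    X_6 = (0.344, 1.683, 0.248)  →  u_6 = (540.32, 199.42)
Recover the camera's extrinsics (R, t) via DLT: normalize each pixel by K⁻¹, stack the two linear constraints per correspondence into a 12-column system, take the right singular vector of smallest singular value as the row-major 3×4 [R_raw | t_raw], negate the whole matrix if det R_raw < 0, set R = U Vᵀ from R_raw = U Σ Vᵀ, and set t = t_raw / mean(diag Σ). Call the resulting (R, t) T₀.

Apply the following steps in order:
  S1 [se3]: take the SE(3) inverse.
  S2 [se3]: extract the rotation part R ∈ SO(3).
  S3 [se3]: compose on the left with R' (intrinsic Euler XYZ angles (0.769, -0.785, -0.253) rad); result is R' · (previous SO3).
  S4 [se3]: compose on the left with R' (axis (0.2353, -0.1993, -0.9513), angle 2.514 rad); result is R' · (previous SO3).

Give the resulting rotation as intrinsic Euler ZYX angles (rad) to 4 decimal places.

rotation (euler_zyx) = (-2.7415, -0.7627, -0.5889)

source (pnp_recover): camera pose = R=[0.4377 0.8991 0.0063; 0.0297 -0.0074 -0.9995; -0.8986 0.4377 -0.0300], t=(0.1800, 0.1600, 5.3602)
after S1 (invert_se3): R=[0.4377 0.0297 -0.8986; 0.8991 -0.0074 0.4377; 0.0063 -0.9995 -0.0300], t=(4.7333, -2.5067, 0.3195)
after S2 (rot_of_se3): [0.4377 0.0297 -0.8986; 0.8991 -0.0074 0.4377; 0.0063 -0.9995 -0.0300]
after S3 (compose_so3): [0.4545 0.7255 -0.5167; 0.2248 0.4679 0.8547; 0.8619 -0.5046 0.0496]
after S4 (compose_so3): [-0.6659 -0.0296 0.7455; -0.2816 -0.9154 -0.2878; 0.6909 -0.4016 0.6012]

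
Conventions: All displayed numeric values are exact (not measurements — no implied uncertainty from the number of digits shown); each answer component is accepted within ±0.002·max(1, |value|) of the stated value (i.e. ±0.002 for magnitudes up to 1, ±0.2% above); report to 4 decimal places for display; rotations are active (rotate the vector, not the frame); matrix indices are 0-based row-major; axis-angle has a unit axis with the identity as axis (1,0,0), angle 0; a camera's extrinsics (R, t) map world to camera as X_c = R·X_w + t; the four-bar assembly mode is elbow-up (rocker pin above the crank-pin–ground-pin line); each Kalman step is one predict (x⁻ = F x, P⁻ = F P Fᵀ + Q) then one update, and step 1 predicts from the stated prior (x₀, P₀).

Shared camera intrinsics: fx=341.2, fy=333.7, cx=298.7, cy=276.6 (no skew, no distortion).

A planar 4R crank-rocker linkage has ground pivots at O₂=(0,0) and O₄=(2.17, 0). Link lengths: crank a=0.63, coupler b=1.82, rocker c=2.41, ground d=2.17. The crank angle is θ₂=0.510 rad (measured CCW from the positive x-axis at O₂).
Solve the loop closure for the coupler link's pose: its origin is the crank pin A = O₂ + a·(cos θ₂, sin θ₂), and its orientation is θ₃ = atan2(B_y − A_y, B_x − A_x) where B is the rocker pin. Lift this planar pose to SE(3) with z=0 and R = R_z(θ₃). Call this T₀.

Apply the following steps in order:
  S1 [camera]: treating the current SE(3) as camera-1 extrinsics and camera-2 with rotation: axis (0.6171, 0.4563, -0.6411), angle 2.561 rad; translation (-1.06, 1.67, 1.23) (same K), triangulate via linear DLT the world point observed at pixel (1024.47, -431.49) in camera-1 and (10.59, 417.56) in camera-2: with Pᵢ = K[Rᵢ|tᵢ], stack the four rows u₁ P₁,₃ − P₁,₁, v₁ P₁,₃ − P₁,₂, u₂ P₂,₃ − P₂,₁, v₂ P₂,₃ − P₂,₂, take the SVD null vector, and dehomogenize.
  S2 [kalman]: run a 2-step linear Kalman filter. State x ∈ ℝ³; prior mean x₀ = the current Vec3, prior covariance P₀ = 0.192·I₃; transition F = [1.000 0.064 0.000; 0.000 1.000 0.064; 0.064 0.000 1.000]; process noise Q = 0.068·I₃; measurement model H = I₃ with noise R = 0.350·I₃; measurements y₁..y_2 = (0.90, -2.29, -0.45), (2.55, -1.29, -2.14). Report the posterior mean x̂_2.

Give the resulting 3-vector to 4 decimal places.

result = (0.4057, -1.6783, -0.6189)

source (fourbar_fk): coupler pose = R=[0.2230 -0.9748 0.0000; 0.9748 0.2230 0.0000; 0.0000 0.0000 1.0000], t=(0.5498, 0.3076, 0.0000)
after S1 (triangulate): (-1.8476, -1.8094, 0.8940)
after S2 (kf_track): (0.4057, -1.6783, -0.6189)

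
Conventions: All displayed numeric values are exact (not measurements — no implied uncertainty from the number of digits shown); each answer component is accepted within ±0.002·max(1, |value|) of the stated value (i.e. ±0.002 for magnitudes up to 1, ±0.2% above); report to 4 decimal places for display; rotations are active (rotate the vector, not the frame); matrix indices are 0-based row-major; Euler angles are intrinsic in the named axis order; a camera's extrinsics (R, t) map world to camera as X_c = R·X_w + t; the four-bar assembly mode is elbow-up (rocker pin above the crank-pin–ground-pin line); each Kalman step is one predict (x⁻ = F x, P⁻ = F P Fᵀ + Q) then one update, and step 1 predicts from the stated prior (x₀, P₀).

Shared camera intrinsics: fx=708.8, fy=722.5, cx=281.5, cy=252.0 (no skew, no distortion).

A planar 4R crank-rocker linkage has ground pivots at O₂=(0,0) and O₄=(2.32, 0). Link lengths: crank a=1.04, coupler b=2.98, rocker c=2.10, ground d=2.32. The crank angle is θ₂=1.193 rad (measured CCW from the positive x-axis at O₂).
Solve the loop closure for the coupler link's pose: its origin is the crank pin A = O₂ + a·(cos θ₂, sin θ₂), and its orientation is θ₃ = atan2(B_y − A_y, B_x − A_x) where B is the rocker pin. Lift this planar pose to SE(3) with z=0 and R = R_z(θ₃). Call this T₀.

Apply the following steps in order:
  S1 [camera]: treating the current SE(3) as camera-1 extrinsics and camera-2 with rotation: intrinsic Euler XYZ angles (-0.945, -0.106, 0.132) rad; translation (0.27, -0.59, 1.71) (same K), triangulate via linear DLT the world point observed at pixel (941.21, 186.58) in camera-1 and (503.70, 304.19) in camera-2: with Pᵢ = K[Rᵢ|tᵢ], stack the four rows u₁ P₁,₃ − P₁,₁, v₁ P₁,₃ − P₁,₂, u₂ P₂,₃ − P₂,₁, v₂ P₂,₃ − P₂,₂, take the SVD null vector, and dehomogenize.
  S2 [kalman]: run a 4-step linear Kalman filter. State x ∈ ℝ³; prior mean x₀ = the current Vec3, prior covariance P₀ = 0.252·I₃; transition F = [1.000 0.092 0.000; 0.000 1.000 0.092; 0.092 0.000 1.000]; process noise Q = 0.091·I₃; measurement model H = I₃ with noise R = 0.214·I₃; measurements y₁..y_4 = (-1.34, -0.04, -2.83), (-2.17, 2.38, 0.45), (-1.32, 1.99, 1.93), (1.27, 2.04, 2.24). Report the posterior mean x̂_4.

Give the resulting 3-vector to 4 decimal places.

source (fourbar_fk): coupler pose = R=[0.9496 -0.3133 0.0000; 0.3133 0.9496 0.0000; 0.0000 0.0000 1.0000], t=(0.3836, 0.9667, 0.0000)
after S1 (triangulate): (1.0290, -1.5465, 1.9827)
after S2 (kf_track): (0.0703, 1.8226, 1.4599)

result = (0.0703, 1.8226, 1.4599)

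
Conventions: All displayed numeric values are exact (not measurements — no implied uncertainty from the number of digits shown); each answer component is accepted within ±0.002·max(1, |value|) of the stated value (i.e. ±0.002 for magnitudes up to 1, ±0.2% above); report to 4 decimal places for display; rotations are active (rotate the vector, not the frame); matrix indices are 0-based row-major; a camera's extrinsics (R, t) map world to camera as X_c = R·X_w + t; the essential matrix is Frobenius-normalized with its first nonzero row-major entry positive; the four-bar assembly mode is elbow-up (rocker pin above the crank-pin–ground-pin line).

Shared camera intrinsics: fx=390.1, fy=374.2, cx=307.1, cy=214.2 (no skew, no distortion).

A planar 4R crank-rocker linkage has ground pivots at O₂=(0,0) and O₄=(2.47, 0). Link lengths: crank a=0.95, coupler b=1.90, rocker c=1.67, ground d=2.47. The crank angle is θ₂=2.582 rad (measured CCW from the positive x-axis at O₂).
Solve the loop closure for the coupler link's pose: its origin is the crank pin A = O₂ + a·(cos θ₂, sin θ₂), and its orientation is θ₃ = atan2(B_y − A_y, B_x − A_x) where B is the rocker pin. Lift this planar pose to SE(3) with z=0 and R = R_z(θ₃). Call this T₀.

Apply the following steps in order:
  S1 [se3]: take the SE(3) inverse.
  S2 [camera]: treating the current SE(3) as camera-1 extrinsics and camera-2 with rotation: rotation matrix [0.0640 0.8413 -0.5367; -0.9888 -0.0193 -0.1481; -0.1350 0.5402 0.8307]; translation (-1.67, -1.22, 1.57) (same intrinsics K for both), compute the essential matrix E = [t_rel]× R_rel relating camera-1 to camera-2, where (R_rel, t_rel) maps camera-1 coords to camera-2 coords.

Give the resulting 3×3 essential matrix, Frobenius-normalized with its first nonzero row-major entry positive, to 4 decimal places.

matrix = [0.5659 -0.1763 -0.0211; 0.1258 0.6838 0.0090; 0.4042 0.0348 -0.0121]

source (fourbar_fk): coupler pose = R=[0.9794 -0.2020 0.0000; 0.2020 0.9794 0.0000; 0.0000 0.0000 1.0000], t=(-0.8051, 0.5043, 0.0000)
after S1 (invert_se3): R=[0.9794 0.2020 0.0000; -0.2020 0.9794 0.0000; 0.0000 0.0000 1.0000], t=(0.6866, -0.6565, 0.0000)
after S2 (essential): [0.5659 -0.1763 -0.0211; 0.1258 0.6838 0.0090; 0.4042 0.0348 -0.0121]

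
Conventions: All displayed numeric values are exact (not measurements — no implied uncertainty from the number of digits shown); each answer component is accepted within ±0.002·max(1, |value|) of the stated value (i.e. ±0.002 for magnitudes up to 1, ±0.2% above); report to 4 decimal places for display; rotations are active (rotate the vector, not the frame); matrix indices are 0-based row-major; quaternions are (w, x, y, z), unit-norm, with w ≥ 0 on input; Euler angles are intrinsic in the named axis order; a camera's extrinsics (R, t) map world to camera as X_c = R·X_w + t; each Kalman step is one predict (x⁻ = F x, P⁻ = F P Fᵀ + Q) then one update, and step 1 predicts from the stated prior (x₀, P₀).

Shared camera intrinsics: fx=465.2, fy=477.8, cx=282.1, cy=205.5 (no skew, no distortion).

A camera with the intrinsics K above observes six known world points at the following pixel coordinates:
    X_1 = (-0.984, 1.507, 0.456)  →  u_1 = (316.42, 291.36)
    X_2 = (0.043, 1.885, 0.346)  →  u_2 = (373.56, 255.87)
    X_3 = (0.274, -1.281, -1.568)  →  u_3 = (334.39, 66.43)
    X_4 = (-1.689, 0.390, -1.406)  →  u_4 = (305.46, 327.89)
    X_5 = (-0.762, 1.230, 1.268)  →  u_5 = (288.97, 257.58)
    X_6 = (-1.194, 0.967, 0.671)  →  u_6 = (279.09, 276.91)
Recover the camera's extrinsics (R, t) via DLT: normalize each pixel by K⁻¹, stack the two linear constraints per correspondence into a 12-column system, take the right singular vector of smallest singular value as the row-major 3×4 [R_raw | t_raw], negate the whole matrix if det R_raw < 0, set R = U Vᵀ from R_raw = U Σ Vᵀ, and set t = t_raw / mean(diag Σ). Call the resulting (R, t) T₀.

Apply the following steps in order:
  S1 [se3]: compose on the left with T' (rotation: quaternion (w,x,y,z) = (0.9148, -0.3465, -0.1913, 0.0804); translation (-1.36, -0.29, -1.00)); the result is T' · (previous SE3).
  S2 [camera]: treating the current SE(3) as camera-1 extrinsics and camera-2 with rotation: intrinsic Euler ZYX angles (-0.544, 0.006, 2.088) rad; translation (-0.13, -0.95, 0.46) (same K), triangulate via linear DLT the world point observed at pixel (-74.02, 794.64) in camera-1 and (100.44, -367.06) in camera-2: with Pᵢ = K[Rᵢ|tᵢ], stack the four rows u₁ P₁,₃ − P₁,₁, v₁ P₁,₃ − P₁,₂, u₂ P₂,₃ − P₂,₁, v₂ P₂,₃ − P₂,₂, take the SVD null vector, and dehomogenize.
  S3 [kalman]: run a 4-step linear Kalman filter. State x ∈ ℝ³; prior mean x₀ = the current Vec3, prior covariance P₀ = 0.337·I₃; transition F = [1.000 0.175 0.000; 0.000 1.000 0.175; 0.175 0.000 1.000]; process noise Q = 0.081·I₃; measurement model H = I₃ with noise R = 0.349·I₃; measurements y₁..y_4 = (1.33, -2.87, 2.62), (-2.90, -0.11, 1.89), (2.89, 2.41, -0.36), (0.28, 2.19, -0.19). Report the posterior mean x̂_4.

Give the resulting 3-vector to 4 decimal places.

result = (0.6002, 1.4982, 0.6171)

source (pnp_recover): camera pose = R=[0.6283 0.6257 -0.4624; -0.7383 0.6669 -0.1008; 0.2453 0.4047 0.8809], t=(0.4099, -0.4099, 6.3297)
after S1 (compose_se3): R=[0.4854 0.3979 -0.7785; -0.2278 0.9172 0.3268; 0.8441 0.0187 0.5358], t=(-3.5475, 3.3366, 3.7395)
after S2 (triangulate): (0.1154, 1.7644, 0.4699)
after S3 (kf_track): (0.6002, 1.4982, 0.6171)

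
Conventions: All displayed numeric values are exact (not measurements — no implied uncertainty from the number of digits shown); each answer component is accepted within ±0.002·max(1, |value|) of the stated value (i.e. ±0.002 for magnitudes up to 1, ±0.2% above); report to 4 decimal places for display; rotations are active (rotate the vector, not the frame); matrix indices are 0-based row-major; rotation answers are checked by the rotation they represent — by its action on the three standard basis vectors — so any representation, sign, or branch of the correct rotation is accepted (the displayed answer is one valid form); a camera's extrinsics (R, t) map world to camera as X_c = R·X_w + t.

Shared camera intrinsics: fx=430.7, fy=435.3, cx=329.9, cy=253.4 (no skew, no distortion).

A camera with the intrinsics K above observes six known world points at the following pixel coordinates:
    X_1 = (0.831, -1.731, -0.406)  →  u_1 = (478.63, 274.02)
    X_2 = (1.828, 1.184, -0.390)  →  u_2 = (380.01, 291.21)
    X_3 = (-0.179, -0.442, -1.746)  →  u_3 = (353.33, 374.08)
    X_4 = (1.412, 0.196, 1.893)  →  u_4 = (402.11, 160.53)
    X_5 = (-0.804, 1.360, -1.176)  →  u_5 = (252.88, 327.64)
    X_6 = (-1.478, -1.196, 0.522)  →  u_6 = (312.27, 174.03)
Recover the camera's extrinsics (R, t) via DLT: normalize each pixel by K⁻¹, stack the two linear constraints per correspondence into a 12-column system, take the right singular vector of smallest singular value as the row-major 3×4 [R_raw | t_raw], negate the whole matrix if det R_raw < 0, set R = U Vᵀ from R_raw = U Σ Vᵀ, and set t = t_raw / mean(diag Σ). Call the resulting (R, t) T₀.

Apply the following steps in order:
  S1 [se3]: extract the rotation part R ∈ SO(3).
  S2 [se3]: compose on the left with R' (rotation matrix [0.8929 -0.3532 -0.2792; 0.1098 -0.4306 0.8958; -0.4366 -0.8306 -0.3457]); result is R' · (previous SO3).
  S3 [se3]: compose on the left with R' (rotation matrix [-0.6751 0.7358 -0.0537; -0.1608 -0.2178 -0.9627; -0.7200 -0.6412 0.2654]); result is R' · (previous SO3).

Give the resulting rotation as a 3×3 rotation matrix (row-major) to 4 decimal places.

source (pnp_recover): camera pose = R=[0.7998 -0.5994 0.0320; 0.1314 0.1228 -0.9837; 0.5857 0.7910 0.1770], t=(0.2500, -0.0300, 6.5700)
after S1 (rot_of_se3): [0.7998 -0.5994 0.0320; 0.1314 0.1228 -0.9837; 0.5857 0.7910 0.1770]
after S2 (compose_so3): [0.5043 -0.7994 0.3266; 0.5559 0.5899 0.5856; -0.6608 -0.1138 0.7419]
after S3 (compose_so3): [0.1041 0.9798 0.1706; 0.4339 0.1096 -0.8942; -0.8949 0.1671 -0.4138]

rotation (matrix) = ((0.1041, 0.9798, 0.1706), (0.4339, 0.1096, -0.8942), (-0.8949, 0.1671, -0.4138))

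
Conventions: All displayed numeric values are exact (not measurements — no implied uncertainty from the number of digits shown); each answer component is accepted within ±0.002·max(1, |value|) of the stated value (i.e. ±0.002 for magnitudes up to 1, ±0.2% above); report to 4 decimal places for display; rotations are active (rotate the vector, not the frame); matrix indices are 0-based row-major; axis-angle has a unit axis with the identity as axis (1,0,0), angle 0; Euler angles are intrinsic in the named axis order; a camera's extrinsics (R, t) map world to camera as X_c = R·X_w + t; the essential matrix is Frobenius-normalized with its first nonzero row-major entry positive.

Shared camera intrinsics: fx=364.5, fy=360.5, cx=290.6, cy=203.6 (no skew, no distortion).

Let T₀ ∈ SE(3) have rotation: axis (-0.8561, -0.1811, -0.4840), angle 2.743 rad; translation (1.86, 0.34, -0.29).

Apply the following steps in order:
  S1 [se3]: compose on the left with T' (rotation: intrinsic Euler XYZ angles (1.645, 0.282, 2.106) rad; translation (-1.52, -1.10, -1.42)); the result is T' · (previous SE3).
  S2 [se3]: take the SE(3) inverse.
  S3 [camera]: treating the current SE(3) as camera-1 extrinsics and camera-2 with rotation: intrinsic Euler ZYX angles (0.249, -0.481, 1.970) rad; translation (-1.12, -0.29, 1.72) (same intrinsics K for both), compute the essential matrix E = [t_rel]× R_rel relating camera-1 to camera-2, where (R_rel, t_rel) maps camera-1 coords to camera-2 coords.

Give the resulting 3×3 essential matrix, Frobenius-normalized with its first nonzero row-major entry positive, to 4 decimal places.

after S1 (compose_se3): R=[-0.0883 0.4257 -0.9005; -0.9521 0.2297 0.2019; 0.2928 0.8752 0.3851], t=(-2.7928, -1.2724, -0.0024)
after S2 (invert_se3): R=[-0.0883 -0.9521 0.2928; 0.4257 0.2297 0.8752; -0.9005 0.2019 0.3851], t=(-1.4572, 1.4834, -2.2571)
after S3 (essential): [0.0840 -0.1082 -0.0598; -0.6820 -0.0298 -0.1732; -0.1102 0.5663 0.3859]

matrix = [0.0840 -0.1082 -0.0598; -0.6820 -0.0298 -0.1732; -0.1102 0.5663 0.3859]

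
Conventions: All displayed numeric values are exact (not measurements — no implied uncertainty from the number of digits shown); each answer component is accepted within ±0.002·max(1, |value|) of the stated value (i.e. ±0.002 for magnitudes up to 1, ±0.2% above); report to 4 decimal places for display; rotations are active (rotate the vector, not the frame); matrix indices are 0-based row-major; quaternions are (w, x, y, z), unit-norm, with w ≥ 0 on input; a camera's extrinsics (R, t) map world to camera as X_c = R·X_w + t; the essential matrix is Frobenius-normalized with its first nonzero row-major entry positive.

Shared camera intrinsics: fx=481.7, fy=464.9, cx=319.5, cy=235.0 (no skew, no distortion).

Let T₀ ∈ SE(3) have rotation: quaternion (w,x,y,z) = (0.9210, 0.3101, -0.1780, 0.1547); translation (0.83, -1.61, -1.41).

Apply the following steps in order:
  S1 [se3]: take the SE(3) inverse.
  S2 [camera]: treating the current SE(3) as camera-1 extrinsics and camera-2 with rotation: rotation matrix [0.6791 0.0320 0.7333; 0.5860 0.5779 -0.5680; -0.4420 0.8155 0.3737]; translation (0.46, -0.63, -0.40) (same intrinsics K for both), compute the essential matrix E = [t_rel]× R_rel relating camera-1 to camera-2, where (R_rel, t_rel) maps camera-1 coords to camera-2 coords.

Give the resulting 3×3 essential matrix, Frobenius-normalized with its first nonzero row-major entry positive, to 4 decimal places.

matrix = [0.2747 -0.1330 -0.6376; -0.6483 -0.0780 -0.2611; 0.0614 0.0113 0.0425]

after S1 (invert_se3): R=[0.8888 0.1746 0.4238; -0.3953 0.7598 0.5161; -0.2319 -0.6263 0.7443], t=(0.1409, 2.2792, 0.2337)
after S2 (essential): [0.2747 -0.1330 -0.6376; -0.6483 -0.0780 -0.2611; 0.0614 0.0113 0.0425]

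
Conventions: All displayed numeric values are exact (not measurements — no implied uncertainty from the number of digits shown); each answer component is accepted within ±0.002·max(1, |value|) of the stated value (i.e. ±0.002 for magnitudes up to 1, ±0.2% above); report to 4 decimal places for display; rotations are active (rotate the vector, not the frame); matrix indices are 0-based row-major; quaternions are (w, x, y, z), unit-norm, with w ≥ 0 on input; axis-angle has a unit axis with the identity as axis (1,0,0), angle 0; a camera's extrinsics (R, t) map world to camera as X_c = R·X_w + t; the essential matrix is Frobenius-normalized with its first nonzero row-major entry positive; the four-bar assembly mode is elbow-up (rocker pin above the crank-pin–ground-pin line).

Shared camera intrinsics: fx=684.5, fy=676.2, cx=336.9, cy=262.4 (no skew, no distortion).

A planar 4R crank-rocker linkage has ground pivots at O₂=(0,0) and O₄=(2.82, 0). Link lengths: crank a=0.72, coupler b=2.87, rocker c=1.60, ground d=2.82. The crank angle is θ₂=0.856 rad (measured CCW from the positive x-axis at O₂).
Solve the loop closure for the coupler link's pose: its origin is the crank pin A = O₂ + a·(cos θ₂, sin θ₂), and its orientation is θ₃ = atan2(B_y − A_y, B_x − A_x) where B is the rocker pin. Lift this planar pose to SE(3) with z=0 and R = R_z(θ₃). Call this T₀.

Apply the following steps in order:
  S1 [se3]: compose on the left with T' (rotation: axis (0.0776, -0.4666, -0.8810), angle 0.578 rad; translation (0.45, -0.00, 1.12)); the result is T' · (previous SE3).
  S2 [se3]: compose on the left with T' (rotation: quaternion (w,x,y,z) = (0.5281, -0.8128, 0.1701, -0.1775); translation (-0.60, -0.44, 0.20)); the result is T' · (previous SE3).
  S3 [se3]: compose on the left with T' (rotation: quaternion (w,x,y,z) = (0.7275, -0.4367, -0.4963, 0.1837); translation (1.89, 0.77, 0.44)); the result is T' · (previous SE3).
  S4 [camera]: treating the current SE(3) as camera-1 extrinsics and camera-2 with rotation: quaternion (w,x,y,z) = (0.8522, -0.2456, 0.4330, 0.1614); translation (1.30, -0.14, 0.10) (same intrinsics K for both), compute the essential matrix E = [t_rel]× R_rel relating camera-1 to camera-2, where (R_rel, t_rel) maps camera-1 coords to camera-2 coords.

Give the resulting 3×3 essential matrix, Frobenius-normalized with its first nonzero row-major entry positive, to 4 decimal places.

source (fourbar_fk): coupler pose = R=[0.9346 -0.3557 0.0000; 0.3557 0.9346 0.0000; 0.0000 0.0000 1.0000], t=(0.4719, 0.5438, 0.0000)
after S1 (compose_se3): R=[0.9528 0.1461 -0.2660; -0.1448 0.9892 0.0244; 0.2667 0.0153 0.9637], t=(1.1043, 0.2447, 1.2944)
after S2 (compose_se3): R=[0.9754 0.0475 0.2152; -0.1736 -0.4357 0.8832; 0.1357 -0.8988 -0.4168], t=(0.9551, -0.0133, -0.3955)
after S3 (compose_se3): R=[0.2805 0.7417 0.6092; 0.6493 -0.6141 0.4487; 0.7069 0.2697 -0.6539], t=(2.6569, 1.2527, 0.9375)
after S4 (essential): [0.2960 -0.1616 -0.6171; -0.0671 -0.3604 0.1330; -0.0461 -0.5865 0.0855]

matrix = [0.2960 -0.1616 -0.6171; -0.0671 -0.3604 0.1330; -0.0461 -0.5865 0.0855]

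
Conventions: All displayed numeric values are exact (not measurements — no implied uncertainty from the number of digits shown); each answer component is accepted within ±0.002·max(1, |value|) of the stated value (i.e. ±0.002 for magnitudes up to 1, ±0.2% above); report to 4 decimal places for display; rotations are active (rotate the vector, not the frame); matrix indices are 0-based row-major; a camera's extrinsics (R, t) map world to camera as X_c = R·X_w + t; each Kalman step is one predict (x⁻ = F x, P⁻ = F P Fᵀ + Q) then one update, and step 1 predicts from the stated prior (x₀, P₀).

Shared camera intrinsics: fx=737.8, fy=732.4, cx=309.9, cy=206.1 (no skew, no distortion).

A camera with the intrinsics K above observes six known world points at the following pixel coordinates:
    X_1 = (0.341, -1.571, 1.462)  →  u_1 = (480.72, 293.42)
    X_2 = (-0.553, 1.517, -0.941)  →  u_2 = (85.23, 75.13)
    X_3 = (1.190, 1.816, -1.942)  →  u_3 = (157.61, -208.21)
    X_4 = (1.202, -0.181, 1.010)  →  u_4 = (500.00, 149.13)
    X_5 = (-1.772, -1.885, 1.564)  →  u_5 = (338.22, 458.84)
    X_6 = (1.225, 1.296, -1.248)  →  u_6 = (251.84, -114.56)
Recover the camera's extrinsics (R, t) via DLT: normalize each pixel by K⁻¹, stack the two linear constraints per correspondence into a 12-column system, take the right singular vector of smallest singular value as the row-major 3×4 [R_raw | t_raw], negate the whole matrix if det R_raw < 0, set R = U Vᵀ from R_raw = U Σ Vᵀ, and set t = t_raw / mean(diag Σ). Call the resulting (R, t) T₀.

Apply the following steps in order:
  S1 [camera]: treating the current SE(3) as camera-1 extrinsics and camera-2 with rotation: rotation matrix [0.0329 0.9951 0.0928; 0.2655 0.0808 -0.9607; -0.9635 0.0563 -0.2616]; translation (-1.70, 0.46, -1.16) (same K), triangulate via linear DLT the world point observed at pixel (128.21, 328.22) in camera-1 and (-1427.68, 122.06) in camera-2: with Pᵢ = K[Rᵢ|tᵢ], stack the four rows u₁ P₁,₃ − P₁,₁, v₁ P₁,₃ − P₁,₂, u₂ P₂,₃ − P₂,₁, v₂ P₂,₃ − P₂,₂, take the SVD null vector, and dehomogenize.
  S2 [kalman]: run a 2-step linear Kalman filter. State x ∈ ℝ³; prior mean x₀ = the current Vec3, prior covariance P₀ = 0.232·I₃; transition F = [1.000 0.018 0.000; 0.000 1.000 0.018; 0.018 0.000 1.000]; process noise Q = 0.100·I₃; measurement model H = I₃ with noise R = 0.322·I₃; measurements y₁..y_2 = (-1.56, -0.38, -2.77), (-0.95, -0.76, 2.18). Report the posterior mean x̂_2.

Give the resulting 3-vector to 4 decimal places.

result = (-1.3418, -0.3370, 0.2047)

source (pnp_recover): camera pose = R=[0.6982 -0.3005 0.6498; -0.7153 -0.2560 0.6502; -0.0290 -0.9188 -0.3937], t=(-0.0700, -0.2900, 6.0100)
after S1 (triangulate): (-1.7918, 0.4169, 0.0864)
after S2 (kf_track): (-1.3418, -0.3370, 0.2047)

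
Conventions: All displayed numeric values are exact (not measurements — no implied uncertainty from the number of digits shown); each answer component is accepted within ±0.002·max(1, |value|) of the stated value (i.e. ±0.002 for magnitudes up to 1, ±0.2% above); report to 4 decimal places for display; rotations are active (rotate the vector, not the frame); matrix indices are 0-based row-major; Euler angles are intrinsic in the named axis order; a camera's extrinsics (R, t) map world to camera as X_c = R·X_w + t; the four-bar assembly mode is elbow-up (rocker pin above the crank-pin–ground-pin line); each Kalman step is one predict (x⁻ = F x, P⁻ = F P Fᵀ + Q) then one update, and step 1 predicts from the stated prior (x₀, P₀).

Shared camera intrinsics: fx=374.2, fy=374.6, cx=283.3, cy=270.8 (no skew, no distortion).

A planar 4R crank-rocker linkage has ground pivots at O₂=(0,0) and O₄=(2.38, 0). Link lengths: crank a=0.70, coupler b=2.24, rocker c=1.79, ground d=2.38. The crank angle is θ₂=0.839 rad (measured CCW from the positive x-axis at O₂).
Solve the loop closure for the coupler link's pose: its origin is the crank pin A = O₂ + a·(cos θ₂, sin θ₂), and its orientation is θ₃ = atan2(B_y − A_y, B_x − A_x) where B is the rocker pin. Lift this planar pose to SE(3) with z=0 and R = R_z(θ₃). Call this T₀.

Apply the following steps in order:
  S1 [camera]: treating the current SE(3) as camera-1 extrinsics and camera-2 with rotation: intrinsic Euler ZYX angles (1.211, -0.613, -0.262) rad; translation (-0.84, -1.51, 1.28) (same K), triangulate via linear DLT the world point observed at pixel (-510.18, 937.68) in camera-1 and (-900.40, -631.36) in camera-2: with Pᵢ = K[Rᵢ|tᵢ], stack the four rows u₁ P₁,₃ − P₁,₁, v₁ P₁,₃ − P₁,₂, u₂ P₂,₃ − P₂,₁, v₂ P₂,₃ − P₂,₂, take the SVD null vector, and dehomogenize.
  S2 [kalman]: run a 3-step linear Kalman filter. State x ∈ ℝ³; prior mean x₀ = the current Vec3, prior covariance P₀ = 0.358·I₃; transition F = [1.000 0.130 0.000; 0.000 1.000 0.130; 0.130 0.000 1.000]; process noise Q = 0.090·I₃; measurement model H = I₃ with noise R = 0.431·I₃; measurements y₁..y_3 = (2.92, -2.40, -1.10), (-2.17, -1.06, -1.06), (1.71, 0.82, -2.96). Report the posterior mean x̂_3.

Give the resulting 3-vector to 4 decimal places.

source (fourbar_fk): coupler pose = R=[0.8244 -0.5661 0.0000; 0.5661 0.8244 0.0000; 0.0000 0.0000 1.0000], t=(0.4677, 0.5208, 0.0000)
after S1 (triangulate): (-1.1016, 1.3535, 0.5690)
after S2 (kf_track): (0.2988, -0.2596, -1.4797)

result = (0.2988, -0.2596, -1.4797)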